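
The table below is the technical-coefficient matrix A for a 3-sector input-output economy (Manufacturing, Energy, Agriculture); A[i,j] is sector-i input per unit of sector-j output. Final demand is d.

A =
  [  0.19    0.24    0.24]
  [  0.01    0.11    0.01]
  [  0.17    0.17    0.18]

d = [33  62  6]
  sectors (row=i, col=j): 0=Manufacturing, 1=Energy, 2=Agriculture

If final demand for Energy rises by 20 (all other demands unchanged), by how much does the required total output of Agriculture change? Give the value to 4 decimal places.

6.4831

Form M = I − A:
  [  0.81   -0.24   -0.24]
  [ -0.01    0.89   -0.01]
  [ -0.17   -0.17    0.82]
Leontief inverse L = M⁻¹:
  [  1.3222    0.4315    0.3923]
  [  0.0180    1.1321    0.0191]
  [  0.2778    0.3242    1.3048]
Total output x = L · d:
  x_0 = 1.3222·33 + 0.4315·62 + 0.3923·6 = 72.7384
  x_1 = 0.0180·33 + 1.1321·62 + 0.0191·6 = 70.8970
  x_2 = 0.2778·33 + 0.3242·62 + 1.3048·6 = 37.0951
Δx_2 = L[2,1] · Δd_1 = 0.3242 · 20 = 6.4831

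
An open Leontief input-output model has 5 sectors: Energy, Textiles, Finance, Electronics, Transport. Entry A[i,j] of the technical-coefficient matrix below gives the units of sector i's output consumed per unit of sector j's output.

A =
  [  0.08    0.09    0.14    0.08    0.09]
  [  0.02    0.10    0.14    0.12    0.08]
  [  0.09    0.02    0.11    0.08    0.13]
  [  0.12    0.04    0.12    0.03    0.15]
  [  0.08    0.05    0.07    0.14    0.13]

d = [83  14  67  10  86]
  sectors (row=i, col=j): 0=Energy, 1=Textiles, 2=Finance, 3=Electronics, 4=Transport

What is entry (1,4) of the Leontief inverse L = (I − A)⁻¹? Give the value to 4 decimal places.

Form M = I − A:
  [  0.92   -0.09   -0.14   -0.08   -0.09]
  [ -0.02    0.90   -0.14   -0.12   -0.08]
  [ -0.09   -0.02    0.89   -0.08   -0.13]
  [ -0.12   -0.04   -0.12    0.97   -0.15]
  [ -0.08   -0.05   -0.07   -0.14    0.87]
Leontief inverse L = M⁻¹:
  [  1.1513    0.1384    0.2398    0.1600    0.1953]
  [  0.0891    1.1441    0.2346    0.1947    0.1830]
  [  0.1580    0.0618    1.1965    0.1521    0.2270]
  [  0.1895    0.0870    0.2131    1.1111    0.2510]
  [  0.1542    0.0974    0.1661    0.2169    1.2366]
Total output x = L · d:
  x_0 = 1.1513·83 + 0.1384·14 + 0.2398·67 + 0.1600·10 + 0.1953·86 = 131.9528
  x_1 = 0.0891·83 + 1.1441·14 + 0.2346·67 + 0.1947·10 + 0.1830·86 = 56.8226
  x_2 = 0.1580·83 + 0.0618·14 + 1.1965·67 + 0.1521·10 + 0.2270·86 = 115.1912
  x_3 = 0.1895·83 + 0.0870·14 + 0.2131·67 + 1.1111·10 + 0.2510·86 = 63.9183
  x_4 = 0.1542·83 + 0.0974·14 + 0.1661·67 + 0.2169·10 + 1.2366·86 = 133.8038

L[1,4] = 0.1830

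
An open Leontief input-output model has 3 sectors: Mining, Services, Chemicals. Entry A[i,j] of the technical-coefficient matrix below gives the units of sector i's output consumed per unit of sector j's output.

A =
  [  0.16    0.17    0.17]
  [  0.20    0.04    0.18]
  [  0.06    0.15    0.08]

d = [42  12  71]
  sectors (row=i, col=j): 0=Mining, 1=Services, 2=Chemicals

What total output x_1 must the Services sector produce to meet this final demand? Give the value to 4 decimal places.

Form M = I − A:
  [  0.84   -0.17   -0.17]
  [ -0.20    0.96   -0.18]
  [ -0.06   -0.15    0.92]
Leontief inverse L = M⁻¹:
  [  1.2756    0.2710    0.2887]
  [  0.2902    1.1362    0.2759]
  [  0.1305    0.2029    1.1508]
Total output x = L · d:
  x_0 = 1.2756·42 + 0.2710·12 + 0.2887·71 = 77.3287
  x_1 = 0.2902·42 + 1.1362·12 + 0.2759·71 = 45.4142
  x_2 = 0.1305·42 + 0.2029·12 + 1.1508·71 = 89.6216

45.4142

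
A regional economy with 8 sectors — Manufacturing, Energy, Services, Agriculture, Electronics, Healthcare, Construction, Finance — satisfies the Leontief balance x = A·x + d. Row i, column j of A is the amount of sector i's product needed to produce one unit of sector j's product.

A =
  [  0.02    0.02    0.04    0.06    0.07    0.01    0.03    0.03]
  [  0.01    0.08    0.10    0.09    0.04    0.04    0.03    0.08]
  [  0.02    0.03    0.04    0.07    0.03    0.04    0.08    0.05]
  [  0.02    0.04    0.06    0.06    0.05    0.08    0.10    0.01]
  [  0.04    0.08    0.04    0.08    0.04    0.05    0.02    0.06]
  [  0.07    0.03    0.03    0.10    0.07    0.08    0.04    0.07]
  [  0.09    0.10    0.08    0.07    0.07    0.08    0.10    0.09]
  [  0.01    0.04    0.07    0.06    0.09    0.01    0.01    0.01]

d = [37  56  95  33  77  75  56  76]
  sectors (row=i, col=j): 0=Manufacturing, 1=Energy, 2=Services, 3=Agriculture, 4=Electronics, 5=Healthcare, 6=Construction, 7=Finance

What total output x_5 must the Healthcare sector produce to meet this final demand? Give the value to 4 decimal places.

Form M = I − A:
  [  0.98   -0.02   -0.04   -0.06   -0.07   -0.01   -0.03   -0.03]
  [ -0.01    0.92   -0.10   -0.09   -0.04   -0.04   -0.03   -0.08]
  [ -0.02   -0.03    0.96   -0.07   -0.03   -0.04   -0.08   -0.05]
  [ -0.02   -0.04   -0.06    0.94   -0.05   -0.08   -0.10   -0.01]
  [ -0.04   -0.08   -0.04   -0.08    0.96   -0.05   -0.02   -0.06]
  [ -0.07   -0.03   -0.03   -0.10   -0.07    0.92   -0.04   -0.07]
  [ -0.09   -0.10   -0.08   -0.07   -0.07   -0.08    0.90   -0.09]
  [ -0.01   -0.04   -0.07   -0.06   -0.09   -0.01   -0.01    0.99]
Leontief inverse L = M⁻¹:
  [  1.0364    0.0469    0.0678    0.0953    0.0963    0.0353    0.0570    0.0531]
  [  0.0349    1.1224    0.1487    0.1497    0.0843    0.0811    0.0752    0.1185]
  [  0.0450    0.0661    1.0788    0.1174    0.0677    0.0754    0.1184    0.0826]
  [  0.0525    0.0836    0.1046    1.1184    0.0935    0.1244    0.1463    0.0527]
  [  0.0619    0.1167    0.0822    0.1324    1.0796    0.0855    0.0568    0.0934]
  [  0.0996    0.0726    0.0769    0.1620    0.1194    1.1236    0.0844    0.1088]
  [  0.1319    0.1642    0.1505    0.1581    0.1384    0.1391    1.1629    0.1504]
  [  0.0262    0.0686    0.0991    0.0984    0.1156    0.0370    0.0386    1.0356]
Total output x = L · d:
  x_0 = 1.0364·37 + 0.0469·56 + 0.0678·95 + 0.0953·33 + 0.0963·77 + 0.0353·75 + 0.0570·56 + 0.0531·76 = 67.8522
  x_1 = 0.0349·37 + 1.1224·56 + 0.1487·95 + 0.1497·33 + 0.0843·77 + 0.0811·75 + 0.0752·56 + 0.1185·76 = 108.9901
  x_2 = 0.0450·37 + 0.0661·56 + 1.0788·95 + 0.1174·33 + 0.0677·77 + 0.0754·75 + 0.1184·56 + 0.0826·76 = 135.4983
  x_3 = 0.0525·37 + 0.0836·56 + 0.1046·95 + 1.1184·33 + 0.0935·77 + 0.1244·75 + 0.1463·56 + 0.0527·76 = 82.1914
  x_4 = 0.0619·37 + 0.1167·56 + 0.0822·95 + 0.1324·33 + 1.0796·77 + 0.0855·75 + 0.0568·56 + 0.0934·76 = 120.8300
  x_5 = 0.0996·37 + 0.0726·56 + 0.0769·95 + 0.1620·33 + 0.1194·77 + 1.1236·75 + 0.0844·56 + 0.1088·76 = 126.8603
  x_6 = 0.1319·37 + 0.1642·56 + 0.1505·95 + 0.1581·33 + 0.1384·77 + 0.1391·75 + 1.1629·56 + 0.1504·76 = 131.2298
  x_7 = 0.0262·37 + 0.0686·56 + 0.0991·95 + 0.0984·33 + 0.1156·77 + 0.0370·75 + 0.0386·56 + 1.0356·76 = 110.0102

126.8603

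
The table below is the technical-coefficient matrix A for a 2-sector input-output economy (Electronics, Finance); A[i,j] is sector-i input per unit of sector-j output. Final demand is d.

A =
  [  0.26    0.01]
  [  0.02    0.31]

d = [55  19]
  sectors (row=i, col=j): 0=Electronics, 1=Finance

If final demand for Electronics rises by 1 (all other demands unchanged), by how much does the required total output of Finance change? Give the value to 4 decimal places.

Form M = I − A:
  [  0.74   -0.01]
  [ -0.02    0.69]
Leontief inverse L = M⁻¹:
  [  1.3519    0.0196]
  [  0.0392    1.4498]
Total output x = L · d:
  x_0 = 1.3519·55 + 0.0196·19 = 74.7257
  x_1 = 0.0392·55 + 1.4498·19 = 29.7022
Δx_1 = L[1,0] · Δd_0 = 0.0392 · 1 = 0.0392

0.0392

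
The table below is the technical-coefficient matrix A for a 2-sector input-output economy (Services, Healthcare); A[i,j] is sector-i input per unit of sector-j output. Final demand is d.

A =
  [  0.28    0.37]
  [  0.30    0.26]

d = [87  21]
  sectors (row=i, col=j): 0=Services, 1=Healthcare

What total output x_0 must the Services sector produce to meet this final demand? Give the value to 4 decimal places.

171.0526

Form M = I − A:
  [  0.72   -0.37]
  [ -0.30    0.74]
Leontief inverse L = M⁻¹:
  [  1.7544    0.8772]
  [  0.7112    1.7070]
Total output x = L · d:
  x_0 = 1.7544·87 + 0.8772·21 = 171.0526
  x_1 = 0.7112·87 + 1.7070·21 = 97.7240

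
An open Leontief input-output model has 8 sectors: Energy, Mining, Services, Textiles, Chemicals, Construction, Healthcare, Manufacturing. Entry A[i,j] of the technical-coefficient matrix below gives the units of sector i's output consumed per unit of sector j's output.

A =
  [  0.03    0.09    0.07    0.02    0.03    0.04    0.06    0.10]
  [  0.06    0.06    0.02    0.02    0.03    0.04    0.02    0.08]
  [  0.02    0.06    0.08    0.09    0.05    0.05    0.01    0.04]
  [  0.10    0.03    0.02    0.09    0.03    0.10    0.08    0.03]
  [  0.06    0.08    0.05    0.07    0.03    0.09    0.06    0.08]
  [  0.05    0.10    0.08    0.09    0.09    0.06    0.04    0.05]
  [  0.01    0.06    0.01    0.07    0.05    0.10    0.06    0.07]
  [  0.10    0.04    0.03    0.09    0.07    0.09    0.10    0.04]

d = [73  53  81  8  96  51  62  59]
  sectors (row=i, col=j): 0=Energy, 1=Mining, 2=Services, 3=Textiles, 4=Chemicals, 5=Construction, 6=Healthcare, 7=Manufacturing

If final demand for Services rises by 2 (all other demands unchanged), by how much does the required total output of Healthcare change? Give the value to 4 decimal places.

Form M = I − A:
  [  0.97   -0.09   -0.07   -0.02   -0.03   -0.04   -0.06   -0.10]
  [ -0.06    0.94   -0.02   -0.02   -0.03   -0.04   -0.02   -0.08]
  [ -0.02   -0.06    0.92   -0.09   -0.05   -0.05   -0.01   -0.04]
  [ -0.10   -0.03   -0.02    0.91   -0.03   -0.10   -0.08   -0.03]
  [ -0.06   -0.08   -0.05   -0.07    0.97   -0.09   -0.06   -0.08]
  [ -0.05   -0.10   -0.08   -0.09   -0.09    0.94   -0.04   -0.05]
  [ -0.01   -0.06   -0.01   -0.07   -0.05   -0.10    0.94   -0.07]
  [ -0.10   -0.04   -0.03   -0.09   -0.07   -0.09   -0.10    0.96]
Leontief inverse L = M⁻¹:
  [  1.0754    0.1413    0.1048    0.0749    0.0705    0.0974    0.1036    0.1490]
  [  0.0961    1.1005    0.0475    0.0598    0.0604    0.0829    0.0552    0.1189]
  [  0.0638    0.1066    1.1140    0.1426    0.0851    0.1029    0.0489    0.0824]
  [  0.1488    0.0908    0.0609    1.1508    0.0744    0.1651    0.1309    0.0859]
  [  0.1151    0.1431    0.0930    0.1360    1.0785    0.1590    0.1133    0.1385]
  [  0.1090    0.1667    0.1262    0.1597    0.1381    1.1334    0.0945    0.1129]
  [  0.0587    0.1132    0.0446    0.1280    0.0921    0.1612    1.1067    0.1182]
  [  0.1567    0.1103    0.0767    0.1609    0.1207    0.1669    0.1593    1.1058]
Total output x = L · d:
  x_0 = 1.0754·73 + 0.1413·53 + 0.1048·81 + 0.0749·8 + 0.0705·96 + 0.0974·51 + 0.1036·62 + 0.1490·59 = 122.0264
  x_1 = 0.0961·73 + 1.1005·53 + 0.0475·81 + 0.0598·8 + 0.0604·96 + 0.0829·51 + 0.0552·62 + 0.1189·59 = 90.1304
  x_2 = 0.0638·73 + 0.1066·53 + 1.1140·81 + 0.1426·8 + 0.0851·96 + 0.1029·51 + 0.0489·62 + 0.0824·59 = 123.0018
  x_3 = 0.1488·73 + 0.0908·53 + 0.0609·81 + 1.1508·8 + 0.0744·96 + 0.1651·51 + 0.1309·62 + 0.0859·59 = 58.5746
  x_4 = 0.1151·73 + 0.1431·53 + 0.0930·81 + 0.1360·8 + 1.0785·96 + 0.1590·51 + 0.1133·62 + 0.1385·59 = 151.4482
  x_5 = 0.1090·73 + 0.1667·53 + 0.1262·81 + 0.1597·8 + 0.1381·96 + 1.1334·51 + 0.0945·62 + 0.1129·59 = 111.8716
  x_6 = 0.0587·73 + 0.1132·53 + 0.0446·81 + 0.1280·8 + 0.0921·96 + 0.1612·51 + 1.1067·62 + 0.1182·59 = 107.5720
  x_7 = 0.1567·73 + 0.1103·53 + 0.0767·81 + 0.1609·8 + 0.1207·96 + 0.1669·51 + 0.1593·62 + 1.1058·59 = 119.9965
Δx_6 = L[6,2] · Δd_2 = 0.0446 · 2 = 0.0892

0.0892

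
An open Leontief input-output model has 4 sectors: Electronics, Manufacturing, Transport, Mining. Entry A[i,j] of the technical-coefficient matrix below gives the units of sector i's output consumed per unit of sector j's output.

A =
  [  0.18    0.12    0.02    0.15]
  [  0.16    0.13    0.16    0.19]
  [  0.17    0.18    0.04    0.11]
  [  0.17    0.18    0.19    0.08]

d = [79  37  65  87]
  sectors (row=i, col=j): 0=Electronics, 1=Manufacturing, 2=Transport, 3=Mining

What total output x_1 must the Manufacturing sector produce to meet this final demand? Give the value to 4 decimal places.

Form M = I − A:
  [  0.82   -0.12   -0.02   -0.15]
  [ -0.16    0.87   -0.16   -0.19]
  [ -0.17   -0.18    0.96   -0.11]
  [ -0.17   -0.18   -0.19    0.92]
Leontief inverse L = M⁻¹:
  [  1.3622    0.2764    0.1328    0.2951]
  [  0.4062    1.3483    0.3087    0.3816]
  [  0.3639    0.3460    1.1603    0.2695]
  [  0.4063    0.3863    0.3246    1.2718]
Total output x = L · d:
  x_0 = 1.3622·79 + 0.2764·37 + 0.1328·65 + 0.2951·87 = 152.1432
  x_1 = 0.4062·79 + 1.3483·37 + 0.3087·65 + 0.3816·87 = 135.2369
  x_2 = 0.3639·79 + 0.3460·37 + 1.1603·65 + 0.2695·87 = 140.4189
  x_3 = 0.4063·79 + 0.3863·37 + 0.3246·65 + 1.2718·87 = 178.1376

135.2369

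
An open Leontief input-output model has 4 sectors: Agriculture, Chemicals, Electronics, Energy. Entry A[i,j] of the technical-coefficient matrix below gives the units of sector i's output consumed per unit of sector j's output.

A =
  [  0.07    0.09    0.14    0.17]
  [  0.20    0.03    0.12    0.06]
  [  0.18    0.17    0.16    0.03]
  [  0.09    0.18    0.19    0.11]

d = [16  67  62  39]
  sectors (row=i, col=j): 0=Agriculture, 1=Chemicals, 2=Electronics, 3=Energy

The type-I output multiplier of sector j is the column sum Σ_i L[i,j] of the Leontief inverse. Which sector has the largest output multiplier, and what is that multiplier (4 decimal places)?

Electronics (2.2041)

Form M = I − A:
  [  0.93   -0.09   -0.14   -0.17]
  [ -0.20    0.97   -0.12   -0.06]
  [ -0.18   -0.17    0.84   -0.03]
  [ -0.09   -0.18   -0.19    0.89]
Leontief inverse L = M⁻¹:
  [  1.2002    0.2086    0.2871    0.2530]
  [  0.3036    1.1283    0.2440    0.1423]
  [  0.3277    0.2841    1.3142    0.1260]
  [  0.2527    0.3099    0.3589    1.2049]
Total output x = L · d:
  x_0 = 1.2002·16 + 0.2086·67 + 0.2871·62 + 0.2530·39 = 60.8434
  x_1 = 0.3036·16 + 1.1283·67 + 0.2440·62 + 0.1423·39 = 101.1263
  x_2 = 0.3277·16 + 0.2841·67 + 1.3142·62 + 0.1260·39 = 110.6724
  x_3 = 0.2527·16 + 0.3099·67 + 0.3589·62 + 1.2049·39 = 94.0521
Output multipliers (column sums of L):
  Agriculture: 2.0842
  Chemicals: 1.9309
  Electronics: 2.2041
  Energy: 1.7262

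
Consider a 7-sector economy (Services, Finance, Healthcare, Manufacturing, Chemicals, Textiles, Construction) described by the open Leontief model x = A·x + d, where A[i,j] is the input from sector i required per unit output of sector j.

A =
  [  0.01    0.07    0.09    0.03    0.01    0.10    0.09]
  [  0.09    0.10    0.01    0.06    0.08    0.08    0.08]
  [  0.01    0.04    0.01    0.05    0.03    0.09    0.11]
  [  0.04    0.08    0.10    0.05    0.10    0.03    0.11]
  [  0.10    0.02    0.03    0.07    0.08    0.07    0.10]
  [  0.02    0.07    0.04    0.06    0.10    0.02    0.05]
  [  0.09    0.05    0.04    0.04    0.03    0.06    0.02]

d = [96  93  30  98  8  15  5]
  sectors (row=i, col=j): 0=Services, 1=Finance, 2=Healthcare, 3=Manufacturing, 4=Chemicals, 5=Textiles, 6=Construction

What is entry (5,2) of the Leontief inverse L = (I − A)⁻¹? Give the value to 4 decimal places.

L[5,2] = 0.0671

Form M = I − A:
  [  0.99   -0.07   -0.09   -0.03   -0.01   -0.10   -0.09]
  [ -0.09    0.90   -0.01   -0.06   -0.08   -0.08   -0.08]
  [ -0.01   -0.04    0.99   -0.05   -0.03   -0.09   -0.11]
  [ -0.04   -0.08   -0.10    0.95   -0.10   -0.03   -0.11]
  [ -0.10   -0.02   -0.03   -0.07    0.92   -0.07   -0.10]
  [ -0.02   -0.07   -0.04   -0.06   -0.10    0.98   -0.05]
  [ -0.09   -0.05   -0.04   -0.04   -0.03   -0.06    0.98]
Leontief inverse L = M⁻¹:
  [  1.0446    0.1118    0.1154    0.0646    0.0516    0.1404    0.1377]
  [  0.1392    1.1550    0.0503    0.1045    0.1343    0.1348    0.1450]
  [  0.0434    0.0757    1.0358    0.0796    0.0676    0.1221    0.1485]
  [  0.0906    0.1304    0.1354    1.0950    0.1510    0.0875    0.1769]
  [  0.1420    0.0672    0.0701    0.1098    1.1268    0.1200    0.1598]
  [  0.0590    0.1071    0.0671    0.0938    0.1409    1.0604    0.1007]
  [  0.1165    0.0862    0.0672    0.0683    0.0636    0.0969    1.0648]
Total output x = L · d:
  x_0 = 1.0446·96 + 0.1118·93 + 0.1154·30 + 0.0646·98 + 0.0516·8 + 0.1404·15 + 0.1377·5 = 123.6844
  x_1 = 0.1392·96 + 1.1550·93 + 0.0503·30 + 0.1045·98 + 0.1343·8 + 0.1348·15 + 0.1450·5 = 136.3473
  x_2 = 0.0434·96 + 0.0757·93 + 1.0358·30 + 0.0796·98 + 0.0676·8 + 0.1221·15 + 0.1485·5 = 53.1975
  x_3 = 0.0906·96 + 0.1304·93 + 0.1354·30 + 1.0950·98 + 0.1510·8 + 0.0875·15 + 0.1769·5 = 135.5928
  x_4 = 0.1420·96 + 0.0672·93 + 0.0701·30 + 0.1098·98 + 1.1268·8 + 0.1200·15 + 0.1598·5 = 44.3565
  x_5 = 0.0590·96 + 0.1071·93 + 0.0671·30 + 0.0938·98 + 0.1409·8 + 1.0604·15 + 0.1007·5 = 44.3643
  x_6 = 0.1165·96 + 0.0862·93 + 0.0672·30 + 0.0683·98 + 0.0636·8 + 0.0969·15 + 1.0648·5 = 35.1971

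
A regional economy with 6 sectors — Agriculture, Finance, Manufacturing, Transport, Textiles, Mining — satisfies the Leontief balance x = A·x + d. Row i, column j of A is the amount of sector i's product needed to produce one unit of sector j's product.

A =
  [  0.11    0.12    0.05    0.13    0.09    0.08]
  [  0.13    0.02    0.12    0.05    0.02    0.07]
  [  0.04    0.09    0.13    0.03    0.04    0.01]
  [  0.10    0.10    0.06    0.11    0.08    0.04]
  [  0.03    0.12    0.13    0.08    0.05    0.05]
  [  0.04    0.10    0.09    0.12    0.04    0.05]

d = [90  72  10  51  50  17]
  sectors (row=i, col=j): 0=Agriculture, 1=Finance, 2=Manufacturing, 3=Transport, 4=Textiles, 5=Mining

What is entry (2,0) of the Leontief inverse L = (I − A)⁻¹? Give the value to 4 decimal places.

L[2,0] = 0.0860

Form M = I − A:
  [  0.89   -0.12   -0.05   -0.13   -0.09   -0.08]
  [ -0.13    0.98   -0.12   -0.05   -0.02   -0.07]
  [ -0.04   -0.09    0.87   -0.03   -0.04   -0.01]
  [ -0.10   -0.10   -0.06    0.89   -0.08   -0.04]
  [ -0.03   -0.12   -0.13   -0.08    0.95   -0.05]
  [ -0.04   -0.10   -0.09   -0.12   -0.04    0.95]
Leontief inverse L = M⁻¹:
  [  1.1981    0.2154    0.1503    0.2238    0.1489    0.1356]
  [  0.1877    1.0911    0.1896    0.1151    0.0629    0.1064]
  [  0.0860    0.1396    1.1927    0.0718    0.0689    0.0367]
  [  0.1746    0.1806    0.1452    1.1875    0.1301    0.0864]
  [  0.0935    0.1878    0.2129    0.1411    1.0900    0.0873]
  [  0.1043    0.1679    0.1666    0.1843    0.0817    1.0876]
Total output x = L · d:
  x_0 = 1.1981·90 + 0.2154·72 + 0.1503·10 + 0.2238·51 + 0.1489·50 + 0.1356·17 = 146.0078
  x_1 = 0.1877·90 + 1.0911·72 + 0.1896·10 + 0.1151·51 + 0.0629·50 + 0.1064·17 = 108.1767
  x_2 = 0.0860·90 + 0.1396·72 + 1.1927·10 + 0.0718·51 + 0.0689·50 + 0.0367·17 = 37.4464
  x_3 = 0.1746·90 + 0.1806·72 + 0.1452·10 + 1.1875·51 + 0.1301·50 + 0.0864·17 = 98.7073
  x_4 = 0.0935·90 + 0.1878·72 + 0.2129·10 + 0.1411·51 + 1.0900·50 + 0.0873·17 = 87.2442
  x_5 = 0.1043·90 + 0.1679·72 + 0.1666·10 + 0.1843·51 + 0.0817·50 + 1.0876·17 = 55.1187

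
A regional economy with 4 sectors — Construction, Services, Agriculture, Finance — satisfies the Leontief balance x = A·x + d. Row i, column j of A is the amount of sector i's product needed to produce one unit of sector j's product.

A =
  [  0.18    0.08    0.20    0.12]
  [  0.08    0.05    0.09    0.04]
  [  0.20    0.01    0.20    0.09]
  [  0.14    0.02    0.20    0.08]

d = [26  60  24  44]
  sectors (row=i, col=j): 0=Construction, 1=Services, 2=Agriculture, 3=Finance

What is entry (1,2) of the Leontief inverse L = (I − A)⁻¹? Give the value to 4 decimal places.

L[1,2] = 0.1827

Form M = I − A:
  [  0.82   -0.08   -0.20   -0.12]
  [ -0.08    0.95   -0.09   -0.04]
  [ -0.20   -0.01    0.80   -0.09]
  [ -0.14   -0.02   -0.20    0.92]
Leontief inverse L = M⁻¹:
  [  1.3707    0.1245    0.4128    0.2246]
  [  0.1636    1.0701    0.1827    0.0857]
  [  0.3778    0.0505    1.3972    0.1882]
  [  0.2943    0.0532    0.3705    1.1639]
Total output x = L · d:
  x_0 = 1.3707·26 + 0.1245·60 + 0.4128·24 + 0.2246·44 = 62.8975
  x_1 = 0.1636·26 + 1.0701·60 + 0.1827·24 + 0.0857·44 = 76.6204
  x_2 = 0.3778·26 + 0.0505·60 + 1.3972·24 + 0.1882·44 = 54.6636
  x_3 = 0.2943·26 + 0.0532·60 + 0.3705·24 + 1.1639·44 = 70.9465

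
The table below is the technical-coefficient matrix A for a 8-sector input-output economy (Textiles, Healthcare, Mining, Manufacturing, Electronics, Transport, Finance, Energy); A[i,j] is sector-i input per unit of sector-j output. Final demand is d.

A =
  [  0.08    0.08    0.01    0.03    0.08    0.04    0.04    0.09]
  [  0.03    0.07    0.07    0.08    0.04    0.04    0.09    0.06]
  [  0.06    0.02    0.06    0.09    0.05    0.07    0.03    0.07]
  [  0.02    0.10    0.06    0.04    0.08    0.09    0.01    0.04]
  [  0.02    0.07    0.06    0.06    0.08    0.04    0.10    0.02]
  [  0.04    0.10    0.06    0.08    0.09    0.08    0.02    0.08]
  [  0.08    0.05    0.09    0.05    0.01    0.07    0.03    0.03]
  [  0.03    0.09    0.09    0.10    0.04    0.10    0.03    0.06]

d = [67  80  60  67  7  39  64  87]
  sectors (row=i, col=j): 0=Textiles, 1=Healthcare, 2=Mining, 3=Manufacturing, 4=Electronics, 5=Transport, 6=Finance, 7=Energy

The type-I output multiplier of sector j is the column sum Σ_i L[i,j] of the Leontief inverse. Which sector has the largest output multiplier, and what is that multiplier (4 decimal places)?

Form M = I − A:
  [  0.92   -0.08   -0.01   -0.03   -0.08   -0.04   -0.04   -0.09]
  [ -0.03    0.93   -0.07   -0.08   -0.04   -0.04   -0.09   -0.06]
  [ -0.06   -0.02    0.94   -0.09   -0.05   -0.07   -0.03   -0.07]
  [ -0.02   -0.10   -0.06    0.96   -0.08   -0.09   -0.01   -0.04]
  [ -0.02   -0.07   -0.06   -0.06    0.92   -0.04   -0.10   -0.02]
  [ -0.04   -0.10   -0.06   -0.08   -0.09    0.92   -0.02   -0.08]
  [ -0.08   -0.05   -0.09   -0.05   -0.01   -0.07    0.97   -0.03]
  [ -0.03   -0.09   -0.09   -0.10   -0.04   -0.10   -0.03    0.94]
Leontief inverse L = M⁻¹:
  [  1.1164    0.1447    0.0637    0.0877    0.1307    0.0952    0.0820    0.1381]
  [  0.0696    1.1344    0.1293    0.1411    0.0908    0.1016    0.1284    0.1094]
  [  0.0960    0.0848    1.1131    0.1475    0.1039    0.1294    0.0648    0.1191]
  [  0.0531    0.1620    0.1138    1.0996    0.1320    0.1447    0.0514    0.0874]
  [  0.0570    0.1285    0.1150    0.1155    1.1273    0.0946    0.1392    0.0636]
  [  0.0813    0.1786    0.1271    0.1528    0.1543    1.1499    0.0693    0.1385]
  [  0.1160    0.1060    0.1362    0.1024    0.0578    0.1218    1.0617    0.0779]
  [  0.0719    0.1664    0.1558    0.1718    0.1031    0.1708    0.0738    1.1193]
Total output x = L · d:
  x_0 = 1.1164·67 + 0.1447·80 + 0.0637·60 + 0.0877·67 + 0.1307·7 + 0.0952·39 + 0.0820·64 + 0.1381·87 = 117.9595
  x_1 = 0.0696·67 + 1.1344·80 + 0.1293·60 + 0.1411·67 + 0.0908·7 + 0.1016·39 + 0.1284·64 + 0.1094·87 = 134.9586
  x_2 = 0.0960·67 + 0.0848·80 + 1.1131·60 + 0.1475·67 + 0.1039·7 + 0.1294·39 + 0.0648·64 + 0.1191·87 = 110.1557
  x_3 = 0.0531·67 + 0.1620·80 + 0.1138·60 + 1.0996·67 + 0.1320·7 + 0.1447·39 + 0.0514·64 + 0.0874·87 = 114.4754
  x_4 = 0.0570·67 + 0.1285·80 + 0.1150·60 + 0.1155·67 + 1.1273·7 + 0.0946·39 + 0.1392·64 + 0.0636·87 = 54.7503
  x_5 = 0.0813·67 + 0.1786·80 + 0.1271·60 + 0.1528·67 + 0.1543·7 + 1.1499·39 + 0.0693·64 + 0.1385·87 = 100.0118
  x_6 = 0.1160·67 + 0.1060·80 + 0.1362·60 + 0.1024·67 + 0.0578·7 + 0.1218·39 + 1.0617·64 + 0.0779·87 = 111.1600
  x_7 = 0.0719·67 + 0.1664·80 + 0.1558·60 + 0.1718·67 + 0.1031·7 + 0.1708·39 + 0.0738·64 + 1.1193·87 = 148.4815
Output multipliers (column sums of L):
  Textiles: 1.6612
  Healthcare: 2.1053
  Mining: 1.9539
  Manufacturing: 2.0183
  Electronics: 1.8998
  Transport: 2.0080
  Finance: 1.6706
  Energy: 1.8533

Healthcare (2.1053)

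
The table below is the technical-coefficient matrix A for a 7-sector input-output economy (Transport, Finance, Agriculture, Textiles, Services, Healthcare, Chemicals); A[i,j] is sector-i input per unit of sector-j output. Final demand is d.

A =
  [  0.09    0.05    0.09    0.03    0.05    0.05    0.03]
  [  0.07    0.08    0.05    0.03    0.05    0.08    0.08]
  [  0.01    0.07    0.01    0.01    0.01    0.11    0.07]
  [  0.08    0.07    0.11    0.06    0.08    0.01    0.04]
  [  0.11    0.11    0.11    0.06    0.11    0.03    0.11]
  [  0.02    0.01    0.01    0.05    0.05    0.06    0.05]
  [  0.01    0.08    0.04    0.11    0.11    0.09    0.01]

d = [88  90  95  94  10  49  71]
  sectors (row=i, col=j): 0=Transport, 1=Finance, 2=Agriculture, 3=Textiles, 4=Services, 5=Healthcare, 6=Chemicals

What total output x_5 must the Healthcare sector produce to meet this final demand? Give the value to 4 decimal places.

Form M = I − A:
  [  0.91   -0.05   -0.09   -0.03   -0.05   -0.05   -0.03]
  [ -0.07    0.92   -0.05   -0.03   -0.05   -0.08   -0.08]
  [ -0.01   -0.07    0.99   -0.01   -0.01   -0.11   -0.07]
  [ -0.08   -0.07   -0.11    0.94   -0.08   -0.01   -0.04]
  [ -0.11   -0.11   -0.11   -0.06    0.89   -0.03   -0.11]
  [ -0.02   -0.01   -0.01   -0.05   -0.05    0.94   -0.05]
  [ -0.01   -0.08   -0.04   -0.11   -0.11   -0.09    0.99]
Leontief inverse L = M⁻¹:
  [  1.1261    0.0928    0.1271    0.0587    0.0887    0.0926    0.0675]
  [  0.1099    1.1288    0.0917    0.0678    0.0989    0.1281    0.1212]
  [  0.0313    0.0978    1.0318    0.0364    0.0418    0.1416    0.0951]
  [  0.1255    0.1257    0.1578    1.0950    0.1284    0.0599    0.0866]
  [  0.1739    0.1895    0.1777    0.1149    1.1836    0.1019    0.1744]
  [  0.0445    0.0390    0.0373    0.0746    0.0819    1.0844    0.0740]
  [  0.0588    0.1347    0.0911    0.1488    0.1638    0.1336    1.0602]
Total output x = L · d:
  x_0 = 1.1261·88 + 0.0928·90 + 0.1271·95 + 0.0587·94 + 0.0887·10 + 0.0926·49 + 0.0675·71 = 135.2686
  x_1 = 0.1099·88 + 1.1288·90 + 0.0917·95 + 0.0678·94 + 0.0989·10 + 0.1281·49 + 0.1212·71 = 142.2310
  x_2 = 0.0313·88 + 0.0978·90 + 1.0318·95 + 0.0364·94 + 0.0418·10 + 0.1416·49 + 0.0951·71 = 127.1073
  x_3 = 0.1255·88 + 0.1257·90 + 0.1578·95 + 1.0950·94 + 0.1284·10 + 0.0599·49 + 0.0866·71 = 150.6457
  x_4 = 0.1739·88 + 0.1895·90 + 0.1777·95 + 0.1149·94 + 1.1836·10 + 0.1019·49 + 0.1744·71 = 89.2514
  x_5 = 0.0445·88 + 0.0390·90 + 0.0373·95 + 0.0746·94 + 0.0819·10 + 1.0844·49 + 0.0740·71 = 77.1946
  x_6 = 0.0588·88 + 0.1347·90 + 0.0911·95 + 0.1488·94 + 0.1638·10 + 0.1336·49 + 1.0602·71 = 123.3855

77.1946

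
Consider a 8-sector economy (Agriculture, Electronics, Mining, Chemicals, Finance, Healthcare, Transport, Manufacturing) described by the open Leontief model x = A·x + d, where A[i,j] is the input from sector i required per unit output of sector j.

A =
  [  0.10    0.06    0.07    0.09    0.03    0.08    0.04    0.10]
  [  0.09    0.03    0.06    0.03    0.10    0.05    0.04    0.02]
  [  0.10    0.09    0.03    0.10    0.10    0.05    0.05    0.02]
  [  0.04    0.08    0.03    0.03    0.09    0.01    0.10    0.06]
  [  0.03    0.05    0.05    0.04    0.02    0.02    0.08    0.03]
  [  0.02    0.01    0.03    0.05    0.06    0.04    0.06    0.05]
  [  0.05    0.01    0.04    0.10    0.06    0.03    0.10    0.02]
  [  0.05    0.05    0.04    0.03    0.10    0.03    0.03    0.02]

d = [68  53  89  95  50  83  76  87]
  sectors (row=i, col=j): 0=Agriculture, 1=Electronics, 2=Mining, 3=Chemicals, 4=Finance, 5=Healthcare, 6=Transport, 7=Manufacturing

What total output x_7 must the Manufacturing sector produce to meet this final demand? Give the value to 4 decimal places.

Form M = I − A:
  [  0.90   -0.06   -0.07   -0.09   -0.03   -0.08   -0.04   -0.10]
  [ -0.09    0.97   -0.06   -0.03   -0.10   -0.05   -0.04   -0.02]
  [ -0.10   -0.09    0.97   -0.10   -0.10   -0.05   -0.05   -0.02]
  [ -0.04   -0.08   -0.03    0.97   -0.09   -0.01   -0.10   -0.06]
  [ -0.03   -0.05   -0.05   -0.04    0.98   -0.02   -0.08   -0.03]
  [ -0.02   -0.01   -0.03   -0.05   -0.06    0.96   -0.06   -0.05]
  [ -0.05   -0.01   -0.04   -0.10   -0.06   -0.03    0.90   -0.02]
  [ -0.05   -0.05   -0.04   -0.03   -0.10   -0.03   -0.03    0.98]
Leontief inverse L = M⁻¹:
  [  1.1609    0.1094    0.1140    0.1480    0.1001    0.1196    0.1009    0.1433]
  [  0.1347    1.0661    0.0937    0.0758    0.1450    0.0798    0.0870    0.0523]
  [  0.1566    0.1355    1.0735    0.1539    0.1607    0.0864    0.1118    0.0617]
  [  0.0850    0.1135    0.0646    1.0748    0.1399    0.0379    0.1497    0.0874]
  [  0.0649    0.0761    0.0746    0.0756    1.0597    0.0414    0.1175    0.0513]
  [  0.0491    0.0352    0.0529    0.0818    0.0960    1.0584    0.0972    0.0707]
  [  0.0903    0.0446    0.0705    0.1445    0.1068    0.0548    1.1519    0.0500]
  [  0.0860    0.0792    0.0678    0.0652    0.1377    0.0532    0.0690    1.0445]
Total output x = L · d:
  x_0 = 1.1609·68 + 0.1094·53 + 0.1140·89 + 0.1480·95 + 0.1001·50 + 0.1196·83 + 0.1009·76 + 0.1433·87 = 144.0104
  x_1 = 0.1347·68 + 1.0661·53 + 0.0937·89 + 0.0758·95 + 0.1450·50 + 0.0798·83 + 0.0870·76 + 0.0523·87 = 106.2403
  x_2 = 0.1566·68 + 0.1355·53 + 1.0735·89 + 0.1539·95 + 0.1607·50 + 0.0864·83 + 0.1118·76 + 0.0617·87 = 157.0597
  x_3 = 0.0850·68 + 0.1135·53 + 0.0646·89 + 1.0748·95 + 0.1399·50 + 0.0379·83 + 0.1497·76 + 0.0874·87 = 148.7688
  x_4 = 0.0649·68 + 0.0761·53 + 0.0746·89 + 0.0756·95 + 1.0597·50 + 0.0414·83 + 0.1175·76 + 0.0513·87 = 92.0682
  x_5 = 0.0491·68 + 0.0352·53 + 0.0529·89 + 0.0818·95 + 0.0960·50 + 1.0584·83 + 0.0972·76 + 0.0707·87 = 123.8731
  x_6 = 0.0903·68 + 0.0446·53 + 0.0705·89 + 0.1445·95 + 0.1068·50 + 0.0548·83 + 1.1519·76 + 0.0500·87 = 130.2846
  x_7 = 0.0860·68 + 0.0792·53 + 0.0678·89 + 0.0652·95 + 0.1377·50 + 0.0532·83 + 0.0690·76 + 1.0445·87 = 129.6832

129.6832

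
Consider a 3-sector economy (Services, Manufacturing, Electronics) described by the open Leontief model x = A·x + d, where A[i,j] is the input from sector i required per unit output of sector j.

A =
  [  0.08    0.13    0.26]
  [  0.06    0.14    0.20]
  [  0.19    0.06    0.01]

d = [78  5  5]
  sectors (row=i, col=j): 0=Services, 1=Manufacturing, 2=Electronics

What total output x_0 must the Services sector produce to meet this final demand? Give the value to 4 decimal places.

Form M = I − A:
  [  0.92   -0.13   -0.26]
  [ -0.06    0.86   -0.20]
  [ -0.19   -0.06    0.99]
Leontief inverse L = M⁻¹:
  [  1.1721    0.2015    0.3485]
  [  0.1360    1.2028    0.2787]
  [  0.2332    0.1116    1.0939]
Total output x = L · d:
  x_0 = 1.1721·78 + 0.2015·5 + 0.3485·5 = 94.1719
  x_1 = 0.1360·78 + 1.2028·5 + 0.2787·5 = 18.0157
  x_2 = 0.2332·78 + 0.1116·5 + 1.0939·5 = 24.2158

94.1719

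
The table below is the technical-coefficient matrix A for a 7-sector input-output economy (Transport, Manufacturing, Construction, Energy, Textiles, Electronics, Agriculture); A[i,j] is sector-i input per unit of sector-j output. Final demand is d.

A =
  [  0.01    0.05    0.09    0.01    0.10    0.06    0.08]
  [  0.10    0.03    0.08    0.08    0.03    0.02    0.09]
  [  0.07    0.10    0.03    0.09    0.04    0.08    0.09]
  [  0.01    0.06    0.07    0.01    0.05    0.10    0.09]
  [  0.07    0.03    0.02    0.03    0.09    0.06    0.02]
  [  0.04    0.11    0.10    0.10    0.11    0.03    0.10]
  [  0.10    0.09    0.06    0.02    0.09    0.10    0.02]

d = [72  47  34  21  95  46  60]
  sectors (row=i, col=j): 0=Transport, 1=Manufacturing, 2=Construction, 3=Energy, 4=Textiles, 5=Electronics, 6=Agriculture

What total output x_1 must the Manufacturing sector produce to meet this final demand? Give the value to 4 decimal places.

Form M = I − A:
  [  0.99   -0.05   -0.09   -0.01   -0.10   -0.06   -0.08]
  [ -0.10    0.97   -0.08   -0.08   -0.03   -0.02   -0.09]
  [ -0.07   -0.10    0.97   -0.09   -0.04   -0.08   -0.09]
  [ -0.01   -0.06   -0.07    0.99   -0.05   -0.10   -0.09]
  [ -0.07   -0.03   -0.02   -0.03    0.91   -0.06   -0.02]
  [ -0.04   -0.11   -0.10   -0.10   -0.11    0.97   -0.10]
  [ -0.10   -0.09   -0.06   -0.02   -0.09   -0.10    0.98]
Leontief inverse L = M⁻¹:
  [  1.0578    0.0995    0.1317    0.0486    0.1532    0.1058    0.1260]
  [  0.1431    1.0829    0.1290    0.1136    0.0863    0.0736    0.1427]
  [  0.1232    0.1601    1.0910    0.1335    0.1058    0.1370    0.1534]
  [  0.0574    0.1124    0.1161    1.0509    0.1041    0.1446    0.1391]
  [  0.1009    0.0655    0.0555    0.0564    1.1347    0.0941    0.0573]
  [  0.1054    0.1775    0.1628    0.1501    0.1824    1.0988    0.1695]
  [  0.1498    0.1458    0.1162    0.0655    0.1550    0.1497    1.0811]
Total output x = L · d:
  x_0 = 1.0578·72 + 0.0995·47 + 0.1317·34 + 0.0486·21 + 0.1532·95 + 0.1058·46 + 0.1260·60 = 113.3216
  x_1 = 0.1431·72 + 1.0829·47 + 0.1290·34 + 0.1136·21 + 0.0863·95 + 0.0736·46 + 0.1427·60 = 88.1215
  x_2 = 0.1232·72 + 0.1601·47 + 1.0910·34 + 0.1335·21 + 0.1058·95 + 0.1370·46 + 0.1534·60 = 81.8501
  x_3 = 0.0574·72 + 0.1124·47 + 0.1161·34 + 1.0509·21 + 0.1041·95 + 0.1446·46 + 0.1391·60 = 60.3175
  x_4 = 0.1009·72 + 0.0655·47 + 0.0555·34 + 0.0564·21 + 1.1347·95 + 0.0941·46 + 0.0573·60 = 128.9789
  x_5 = 0.1054·72 + 0.1775·47 + 0.1628·34 + 0.1501·21 + 0.1824·95 + 1.0988·46 + 0.1695·60 = 102.6546
  x_6 = 0.1498·72 + 0.1458·47 + 0.1162·34 + 0.0655·21 + 0.1550·95 + 0.1497·46 + 1.0811·60 = 109.4429

88.1215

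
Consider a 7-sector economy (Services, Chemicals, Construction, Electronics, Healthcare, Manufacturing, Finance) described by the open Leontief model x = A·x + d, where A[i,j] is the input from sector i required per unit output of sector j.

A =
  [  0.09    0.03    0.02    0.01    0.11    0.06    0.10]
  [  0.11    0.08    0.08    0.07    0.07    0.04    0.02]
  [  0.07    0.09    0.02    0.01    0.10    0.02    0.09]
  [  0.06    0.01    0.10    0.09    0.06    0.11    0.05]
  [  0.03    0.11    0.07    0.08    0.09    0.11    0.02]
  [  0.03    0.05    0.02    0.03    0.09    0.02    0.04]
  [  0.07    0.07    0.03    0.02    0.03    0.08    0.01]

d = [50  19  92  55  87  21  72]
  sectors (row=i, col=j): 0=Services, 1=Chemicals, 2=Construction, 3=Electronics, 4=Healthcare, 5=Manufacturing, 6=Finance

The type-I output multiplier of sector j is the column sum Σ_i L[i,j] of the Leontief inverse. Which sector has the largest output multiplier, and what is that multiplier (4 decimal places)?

Healthcare (1.9485)

Form M = I − A:
  [  0.91   -0.03   -0.02   -0.01   -0.11   -0.06   -0.10]
  [ -0.11    0.92   -0.08   -0.07   -0.07   -0.04   -0.02]
  [ -0.07   -0.09    0.98   -0.01   -0.10   -0.02   -0.09]
  [ -0.06   -0.01   -0.10    0.91   -0.06   -0.11   -0.05]
  [ -0.03   -0.11   -0.07   -0.08    0.91   -0.11   -0.02]
  [ -0.03   -0.05   -0.02   -0.03   -0.09    0.98   -0.04]
  [ -0.07   -0.07   -0.03   -0.02   -0.03   -0.08    0.99]
Leontief inverse L = M⁻¹:
  [  1.1340    0.0781    0.0517    0.0401    0.1663    0.1075    0.1306]
  [  0.1654    1.1315    0.1203    0.1067    0.1384    0.0914    0.0624]
  [  0.1169    0.1384    1.0543    0.0418    0.1538    0.0659    0.1183]
  [  0.1082    0.0597    0.1368    1.1245    0.1256    0.1595    0.0904]
  [  0.0856    0.1677    0.1162    0.1239    1.1612    0.1635    0.0589]
  [  0.0610    0.0844    0.0463    0.0551    0.1288    1.0541    0.0600]
  [  0.1051    0.1028    0.0541    0.0426    0.0743    0.1094    1.0358]
Total output x = L · d:
  x_0 = 1.1340·50 + 0.0781·19 + 0.0517·92 + 0.0401·55 + 0.1663·87 + 0.1075·21 + 0.1306·72 = 91.2755
  x_1 = 0.1654·50 + 1.1315·19 + 0.1203·92 + 0.1067·55 + 0.1384·87 + 0.0914·21 + 0.0624·72 = 65.1597
  x_2 = 0.1169·50 + 0.1384·19 + 1.0543·92 + 0.0418·55 + 0.1538·87 + 0.0659·21 + 0.1183·72 = 131.0599
  x_3 = 0.1082·50 + 0.0597·19 + 0.1368·92 + 1.1245·55 + 0.1256·87 + 0.1595·21 + 0.0904·72 = 101.7633
  x_4 = 0.0856·50 + 0.1677·19 + 0.1162·92 + 0.1239·55 + 1.1612·87 + 0.1635·21 + 0.0589·72 = 133.6653
  x_5 = 0.0610·50 + 0.0844·19 + 0.0463·92 + 0.0551·55 + 0.1288·87 + 1.0541·21 + 0.0600·72 = 49.6074
  x_6 = 0.1051·50 + 0.1028·19 + 0.0541·92 + 0.0426·55 + 0.0743·87 + 0.1094·21 + 1.0358·72 = 97.8748
Output multipliers (column sums of L):
  Services: 1.7764
  Chemicals: 1.7627
  Construction: 1.5797
  Electronics: 1.5346
  Healthcare: 1.9485
  Manufacturing: 1.7514
  Finance: 1.5564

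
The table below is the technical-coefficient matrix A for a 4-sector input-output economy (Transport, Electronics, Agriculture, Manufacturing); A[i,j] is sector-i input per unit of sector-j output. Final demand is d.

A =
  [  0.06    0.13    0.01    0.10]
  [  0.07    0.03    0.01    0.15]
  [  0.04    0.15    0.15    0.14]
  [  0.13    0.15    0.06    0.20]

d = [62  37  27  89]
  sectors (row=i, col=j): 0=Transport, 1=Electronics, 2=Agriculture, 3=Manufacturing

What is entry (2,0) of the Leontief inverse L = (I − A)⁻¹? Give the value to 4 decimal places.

Form M = I − A:
  [  0.94   -0.13   -0.01   -0.10]
  [ -0.07    0.97   -0.01   -0.15]
  [ -0.04   -0.15    0.85   -0.14]
  [ -0.13   -0.15   -0.06    0.80]
Leontief inverse L = M⁻¹:
  [  1.1027    0.1793    0.0275    0.1763]
  [  0.1129    1.0851    0.0298    0.2228]
  [  0.1061    0.2412    1.1995    0.2684]
  [  0.2083    0.2507    0.1000    1.3405]
Total output x = L · d:
  x_0 = 1.1027·62 + 0.1793·37 + 0.0275·27 + 0.1763·89 = 91.4357
  x_1 = 0.1129·62 + 1.0851·37 + 0.0298·27 + 0.2228·89 = 67.7819
  x_2 = 0.1061·62 + 0.2412·37 + 1.1995·27 + 0.2684·89 = 71.7798
  x_3 = 0.2083·62 + 0.2507·37 + 0.1000·27 + 1.3405·89 = 144.2009

L[2,0] = 0.1061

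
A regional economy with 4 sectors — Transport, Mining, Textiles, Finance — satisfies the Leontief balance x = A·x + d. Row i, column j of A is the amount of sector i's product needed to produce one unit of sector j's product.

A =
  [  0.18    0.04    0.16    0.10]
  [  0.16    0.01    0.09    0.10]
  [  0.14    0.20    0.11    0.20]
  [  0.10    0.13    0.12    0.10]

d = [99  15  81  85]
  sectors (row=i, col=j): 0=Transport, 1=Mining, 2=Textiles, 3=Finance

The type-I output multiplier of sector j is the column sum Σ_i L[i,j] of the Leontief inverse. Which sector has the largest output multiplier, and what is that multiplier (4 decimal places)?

Form M = I − A:
  [  0.82   -0.04   -0.16   -0.10]
  [ -0.16    0.99   -0.09   -0.10]
  [ -0.14   -0.20    0.89   -0.20]
  [ -0.10   -0.13   -0.12    0.90]
Leontief inverse L = M⁻¹:
  [  1.3225    0.1400    0.2823    0.2252]
  [  0.2657    1.0828    0.1830    0.1905]
  [  0.3190    0.3134    1.2598    0.3502]
  [  0.2279    0.2138    0.2258    1.2104]
Total output x = L · d:
  x_0 = 1.3225·99 + 0.1400·15 + 0.2823·81 + 0.2252·85 = 175.0376
  x_1 = 0.2657·99 + 1.0828·15 + 0.1830·81 + 0.1905·85 = 73.5633
  x_2 = 0.3190·99 + 0.3134·15 + 1.2598·81 + 0.3502·85 = 168.0946
  x_3 = 0.2279·99 + 0.2138·15 + 0.2258·81 + 1.2104·85 = 146.9315
Output multipliers (column sums of L):
  Transport: 2.1351
  Mining: 1.7500
  Textiles: 1.9509
  Finance: 1.9763

Transport (2.1351)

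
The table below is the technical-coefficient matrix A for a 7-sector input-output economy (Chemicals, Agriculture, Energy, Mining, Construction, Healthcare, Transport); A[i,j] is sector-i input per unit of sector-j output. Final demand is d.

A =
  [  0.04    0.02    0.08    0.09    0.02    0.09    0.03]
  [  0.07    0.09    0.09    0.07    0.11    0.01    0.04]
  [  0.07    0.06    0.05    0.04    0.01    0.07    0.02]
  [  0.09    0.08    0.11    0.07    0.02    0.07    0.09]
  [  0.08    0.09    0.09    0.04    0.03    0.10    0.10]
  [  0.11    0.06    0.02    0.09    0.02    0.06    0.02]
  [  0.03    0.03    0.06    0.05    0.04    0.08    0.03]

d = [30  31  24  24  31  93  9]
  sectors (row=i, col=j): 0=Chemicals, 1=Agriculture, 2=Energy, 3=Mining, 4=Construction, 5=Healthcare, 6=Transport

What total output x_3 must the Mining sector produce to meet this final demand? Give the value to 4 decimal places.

Form M = I − A:
  [  0.96   -0.02   -0.08   -0.09   -0.02   -0.09   -0.03]
  [ -0.07    0.91   -0.09   -0.07   -0.11   -0.01   -0.04]
  [ -0.07   -0.06    0.95   -0.04   -0.01   -0.07   -0.02]
  [ -0.09   -0.08   -0.11    0.93   -0.02   -0.07   -0.09]
  [ -0.08   -0.09   -0.09   -0.04    0.97   -0.10   -0.10]
  [ -0.11   -0.06   -0.02   -0.09   -0.02    0.94   -0.02]
  [ -0.03   -0.03   -0.06   -0.05   -0.04   -0.08    0.97]
Leontief inverse L = M⁻¹:
  [  1.0874    0.0580    0.1224    0.1324    0.0381    0.1327    0.0575]
  [  0.1280    1.1436    0.1532    0.1220    0.1412    0.0669    0.0815]
  [  0.1091    0.0921    1.0872    0.0779    0.0294    0.1049    0.0420]
  [  0.1508    0.1315    0.1713    1.1286    0.0509    0.1288    0.1262]
  [  0.1414    0.1416    0.1493    0.0990    1.0623    0.1581    0.1353]
  [  0.1567    0.0987    0.0689    0.1369    0.0428    1.1040    0.0502]
  [  0.0709    0.0636    0.0964    0.0862    0.0573    0.1169    1.0541]
Total output x = L · d:
  x_0 = 1.0874·30 + 0.0580·31 + 0.1224·24 + 0.1324·24 + 0.0381·31 + 0.1327·93 + 0.0575·9 = 54.5739
  x_1 = 0.1280·30 + 1.1436·31 + 0.1532·24 + 0.1220·24 + 0.1412·31 + 0.0669·93 + 0.0815·9 = 57.2214
  x_2 = 0.1091·30 + 0.0921·31 + 1.0872·24 + 0.0779·24 + 0.0294·31 + 0.1049·93 + 0.0420·9 = 45.1375
  x_3 = 0.1508·30 + 0.1315·31 + 0.1713·24 + 1.1286·24 + 0.0509·31 + 0.1288·93 + 0.1262·9 = 54.4940
  x_4 = 0.1414·30 + 0.1416·31 + 0.1493·24 + 0.0990·24 + 1.0623·31 + 0.1581·93 + 0.1353·9 = 63.4380
  x_5 = 0.1567·30 + 0.0987·31 + 0.0689·24 + 0.1369·24 + 0.0428·31 + 1.1040·93 + 0.0502·9 = 117.1539
  x_6 = 0.0709·30 + 0.0636·31 + 0.0964·24 + 0.0862·24 + 0.0573·31 + 0.1169·93 + 1.0541·9 = 30.6151

54.4940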